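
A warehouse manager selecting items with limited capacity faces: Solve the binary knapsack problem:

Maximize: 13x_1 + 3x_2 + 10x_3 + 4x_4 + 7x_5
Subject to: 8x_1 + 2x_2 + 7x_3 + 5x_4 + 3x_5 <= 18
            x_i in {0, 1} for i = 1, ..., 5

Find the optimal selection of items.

Items: item 1 (v=13, w=8), item 2 (v=3, w=2), item 3 (v=10, w=7), item 4 (v=4, w=5), item 5 (v=7, w=3)
Capacity: 18
Checking all 32 subsets (w = total weight, v = total value):
  {}: w = 0, v = 0
  {1}: w = 8, v = 13
  {2}: w = 2, v = 3
  {3}: w = 7, v = 10
  {4}: w = 5, v = 4
  {5}: w = 3, v = 7
  {1, 2}: w = 10, v = 16
  {1, 3}: w = 15, v = 23
  {1, 4}: w = 13, v = 17
  {1, 5}: w = 11, v = 20
  {2, 3}: w = 9, v = 13
  {2, 4}: w = 7, v = 7
  {2, 5}: w = 5, v = 10
  {3, 4}: w = 12, v = 14
  {3, 5}: w = 10, v = 17
  {4, 5}: w = 8, v = 11
  {1, 2, 3}: w = 17, v = 26
  {1, 2, 4}: w = 15, v = 20
  {1, 2, 5}: w = 13, v = 23
  {1, 3, 4}: w = 20 > 18, infeasible
  {1, 3, 5}: w = 18, v = 30
  {1, 4, 5}: w = 16, v = 24
  {2, 3, 4}: w = 14, v = 17
  {2, 3, 5}: w = 12, v = 20
  {2, 4, 5}: w = 10, v = 14
  {3, 4, 5}: w = 15, v = 21
  {1, 2, 3, 4}: w = 22 > 18, infeasible
  {1, 2, 3, 5}: w = 20 > 18, infeasible
  {1, 2, 4, 5}: w = 18, v = 27
  {1, 3, 4, 5}: w = 23 > 18, infeasible
  {2, 3, 4, 5}: w = 17, v = 24
  {1, 2, 3, 4, 5}: w = 25 > 18, infeasible
Best feasible subset: items [1, 3, 5]
Total weight: 18 <= 18, total value: 30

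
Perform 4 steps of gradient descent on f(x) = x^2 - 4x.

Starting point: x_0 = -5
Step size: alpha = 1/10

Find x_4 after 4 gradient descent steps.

f(x) = x^2 - 4x, f'(x) = 2x + (-4)
Step 1: f'(-5) = -14, x_1 = -5 - 1/10 * -14 = -18/5
Step 2: f'(-18/5) = -56/5, x_2 = -18/5 - 1/10 * -56/5 = -62/25
Step 3: f'(-62/25) = -224/25, x_3 = -62/25 - 1/10 * -224/25 = -198/125
Step 4: f'(-198/125) = -896/125, x_4 = -198/125 - 1/10 * -896/125 = -542/625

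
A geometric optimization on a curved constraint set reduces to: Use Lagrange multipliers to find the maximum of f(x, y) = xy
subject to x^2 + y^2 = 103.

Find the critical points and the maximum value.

Lagrange conditions: y = 2*lambda*x and x = 2*lambda*y
If x = 0 then y = 0, violating the constraint, so x, y != 0.
Dividing: y/x = x/y => x^2 = y^2 => y = x or y = -x
Constraint: 2x^2 = 103 => x^2 = 103/2 => x = +/-sqrt(103/2)
Critical points: (sqrt(103/2), sqrt(103/2)), (-sqrt(103/2), -sqrt(103/2)), (sqrt(103/2), -sqrt(103/2)), (-sqrt(103/2), sqrt(103/2))
  y = x:  xy = x^2 = 103/2  at (sqrt(103/2), sqrt(103/2)) and (-sqrt(103/2), -sqrt(103/2))
  y = -x: xy = -x^2 = -103/2 at (sqrt(103/2), -sqrt(103/2)) and (-sqrt(103/2), sqrt(103/2))
Maximum xy = 103/2 at (sqrt(103/2), sqrt(103/2)) and (-sqrt(103/2), -sqrt(103/2))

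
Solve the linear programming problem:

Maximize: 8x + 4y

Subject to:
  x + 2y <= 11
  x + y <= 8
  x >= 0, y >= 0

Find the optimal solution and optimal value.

Feasible vertices: (0, 0), (0, 11/2), (5, 3), (8, 0)
Objective 8x + 4y at each:
  (0, 0): 0
  (0, 11/2): 22
  (5, 3): 52
  (8, 0): 64
Maximum is 64 at (8, 0).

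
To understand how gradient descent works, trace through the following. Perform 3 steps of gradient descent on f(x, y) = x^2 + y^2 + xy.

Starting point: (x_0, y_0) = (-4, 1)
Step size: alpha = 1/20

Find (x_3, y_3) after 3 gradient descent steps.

f(x,y) = x^2 + y^2 + xy
grad_x = 2x + 1y, grad_y = 2y + 1x
Step 1: grad = (-7, -2), (-73/20, 11/10)
Step 2: grad = (-31/5, -29/20), (-167/50, 469/400)
Step 3: grad = (-2203/400, -199/200), (-24517/8000, 4889/4000)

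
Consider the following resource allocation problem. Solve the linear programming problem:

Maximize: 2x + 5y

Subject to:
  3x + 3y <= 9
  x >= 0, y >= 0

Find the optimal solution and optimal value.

The feasible region has vertices at [(0, 0), (3, 0), (0, 3)].
Checking objective 2x + 5y at each vertex:
  (0, 0): 2*0 + 5*0 = 0
  (3, 0): 2*3 + 5*0 = 6
  (0, 3): 2*0 + 5*3 = 15
Maximum is 15 at (0, 3).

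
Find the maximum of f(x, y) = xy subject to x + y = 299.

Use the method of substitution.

Substitute y = 299 - x into f(x,y) = xy:
g(x) = x(299 - x) = 299x - x^2
g'(x) = 299 - 2x = 0  =>  x = 299/2
y = 299 - 299/2 = 299/2
Maximum value = (299/2) * (299/2) = 89401/4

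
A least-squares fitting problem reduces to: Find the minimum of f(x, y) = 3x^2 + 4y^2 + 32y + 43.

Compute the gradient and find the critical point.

f(x,y) = 3x^2 + 4y^2 + 32y + 43
df/dx = 6x + (0) = 0  =>  x = 0
df/dy = 8y + (32) = 0  =>  y = -4
f(0, -4) = 3*(0)^2 + 4*(-4)^2 + 32*(-4) + 43 = -21
Hessian is diagonal with entries 6, 8 > 0, so this is a minimum.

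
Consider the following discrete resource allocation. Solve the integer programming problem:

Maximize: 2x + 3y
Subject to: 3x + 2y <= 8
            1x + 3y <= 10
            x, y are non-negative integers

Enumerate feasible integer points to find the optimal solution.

Constraint 1: 3x + 2y <= 8
Constraint 2: 1x + 3y <= 10
Feasible x range (need y >= 0): 0 <= x <= min(8/3, 10/1) => x in {0, ..., 2}.
Enumerate feasible integer points row by row (the coefficient of y is 3 > 0, so for each x the largest feasible y gives the best value):
  x = 0: y <= min((8 - 3*0)/2, (10 - 1*0)/3) => y in {0, ..., 3}; best 2*0 + 3*3 = 9
  x = 1: y <= min((8 - 3*1)/2, (10 - 1*1)/3) => y in {0, ..., 2}; best 2*1 + 3*2 = 8
  x = 2: y <= min((8 - 3*2)/2, (10 - 1*2)/3) => y in {0, ..., 1}; best 2*2 + 3*1 = 7
The maximum 2x + 3y = 9 is achieved at x = 0, y = 3.
Check: 3*0 + 2*3 = 6 <= 8 and 1*0 + 3*3 = 9 <= 10.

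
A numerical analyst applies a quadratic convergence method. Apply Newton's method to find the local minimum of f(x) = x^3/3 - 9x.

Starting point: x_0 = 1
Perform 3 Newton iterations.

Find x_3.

f(x) = x^3/3 - 9x
f'(x) = x^2 - 9, f''(x) = 2x
Newton update: x_{n+1} = x_n - (x_n^2 - 9)/(2*x_n)
Step 1: x_0 = 1, f'=-8, f''=2, x_1 = 5
Step 2: x_1 = 5, f'=16, f''=10, x_2 = 17/5
Step 3: x_2 = 17/5, f'=64/25, f''=34/5, x_3 = 257/85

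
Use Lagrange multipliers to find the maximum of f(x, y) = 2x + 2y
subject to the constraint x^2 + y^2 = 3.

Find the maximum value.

Set up Lagrange conditions: grad f = lambda * grad g
  2 = 2*lambda*x
  2 = 2*lambda*y
From these: x/y = 2/2, so x = 2t, y = 2t for some t.
Substitute into constraint: (2t)^2 + (2t)^2 = 3
  t^2 * 8 = 3
  t = sqrt(3/8)
Maximum = 2*x + 2*y = (2^2 + 2^2)*t = 8 * sqrt(3/8) = sqrt(24)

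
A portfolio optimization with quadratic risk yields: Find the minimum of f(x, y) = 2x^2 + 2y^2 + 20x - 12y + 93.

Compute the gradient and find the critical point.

f(x,y) = 2x^2 + 2y^2 + 20x - 12y + 93
df/dx = 4x + (20) = 0  =>  x = -5
df/dy = 4y + (-12) = 0  =>  y = 3
f(-5, 3) = 2*(-5)^2 + 2*(3)^2 + 20*(-5) + -12*(3) + 93 = 25
Hessian is diagonal with entries 4, 4 > 0, so this is a minimum.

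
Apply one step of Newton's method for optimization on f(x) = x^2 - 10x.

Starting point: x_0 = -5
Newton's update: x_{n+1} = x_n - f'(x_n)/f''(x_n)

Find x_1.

f(x) = x^2 - 10x
f'(x) = 2x + (-10), f''(x) = 2
Newton step: x_1 = x_0 - f'(x_0)/f''(x_0)
f'(-5) = -20
x_1 = -5 - -20/2 = 5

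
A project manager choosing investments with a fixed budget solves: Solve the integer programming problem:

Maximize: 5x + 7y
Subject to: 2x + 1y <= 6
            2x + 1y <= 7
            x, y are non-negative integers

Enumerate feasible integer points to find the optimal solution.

Constraint 1: 2x + 1y <= 6
Constraint 2: 2x + 1y <= 7
Feasible x range (need y >= 0): 0 <= x <= min(6/2, 7/2) => x in {0, ..., 3}.
Enumerate feasible integer points row by row (the coefficient of y is 7 > 0, so for each x the largest feasible y gives the best value):
  x = 0: y <= min((6 - 2*0)/1, (7 - 2*0)/1) => y in {0, ..., 6}; best 5*0 + 7*6 = 42
  x = 1: y <= min((6 - 2*1)/1, (7 - 2*1)/1) => y in {0, ..., 4}; best 5*1 + 7*4 = 33
  x = 2: y <= min((6 - 2*2)/1, (7 - 2*2)/1) => y in {0, ..., 2}; best 5*2 + 7*2 = 24
  x = 3: y <= min((6 - 2*3)/1, (7 - 2*3)/1) => y in {0}; best 5*3 + 7*0 = 15
The maximum 5x + 7y = 42 is achieved at x = 0, y = 6.
Check: 2*0 + 1*6 = 6 <= 6 and 2*0 + 1*6 = 6 <= 7.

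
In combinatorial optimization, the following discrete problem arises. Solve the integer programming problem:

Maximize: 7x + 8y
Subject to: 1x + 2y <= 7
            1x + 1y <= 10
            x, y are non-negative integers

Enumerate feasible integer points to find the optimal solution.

Constraint 1: 1x + 2y <= 7
Constraint 2: 1x + 1y <= 10
Feasible x range (need y >= 0): 0 <= x <= min(7/1, 10/1) => x in {0, ..., 7}.
Enumerate feasible integer points row by row (the coefficient of y is 8 > 0, so for each x the largest feasible y gives the best value):
  x = 0: y <= min((7 - 1*0)/2, (10 - 1*0)/1) => y in {0, ..., 3}; best 7*0 + 8*3 = 24
  x = 1: y <= min((7 - 1*1)/2, (10 - 1*1)/1) => y in {0, ..., 3}; best 7*1 + 8*3 = 31
  x = 2: y <= min((7 - 1*2)/2, (10 - 1*2)/1) => y in {0, ..., 2}; best 7*2 + 8*2 = 30
  x = 3: y <= min((7 - 1*3)/2, (10 - 1*3)/1) => y in {0, ..., 2}; best 7*3 + 8*2 = 37
  x = 4: y <= min((7 - 1*4)/2, (10 - 1*4)/1) => y in {0, ..., 1}; best 7*4 + 8*1 = 36
  x = 5: y <= min((7 - 1*5)/2, (10 - 1*5)/1) => y in {0, ..., 1}; best 7*5 + 8*1 = 43
  x = 6: y <= min((7 - 1*6)/2, (10 - 1*6)/1) => y in {0}; best 7*6 + 8*0 = 42
  x = 7: y <= min((7 - 1*7)/2, (10 - 1*7)/1) => y in {0}; best 7*7 + 8*0 = 49
The maximum 7x + 8y = 49 is achieved at x = 7, y = 0.
Check: 1*7 + 2*0 = 7 <= 7 and 1*7 + 1*0 = 7 <= 10.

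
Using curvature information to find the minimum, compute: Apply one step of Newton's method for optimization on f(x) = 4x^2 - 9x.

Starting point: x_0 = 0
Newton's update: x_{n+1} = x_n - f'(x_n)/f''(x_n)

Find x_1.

f(x) = 4x^2 - 9x
f'(x) = 8x + (-9), f''(x) = 8
Newton step: x_1 = x_0 - f'(x_0)/f''(x_0)
f'(0) = -9
x_1 = 0 - -9/8 = 9/8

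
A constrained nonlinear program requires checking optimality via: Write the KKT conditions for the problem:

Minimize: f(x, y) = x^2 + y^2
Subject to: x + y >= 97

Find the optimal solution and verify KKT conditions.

KKT conditions for min x^2 + y^2 s.t. x + y >= 97:
Stationarity: 2x = mu, 2y = mu
So x = y = mu/2.
Complementary slackness: mu*(x + y - 97) = 0
Primal feasibility: x + y >= 97; dual feasibility: mu >= 0
If mu = 0 then x = y = 0, but 0 + 0 < 97 is infeasible, so the constraint is active.
Constraint active: x + y = 2*(mu/2) = 97 => mu = 97
x = y = 97/2, f = 9409/2
Verify: stationarity 2*(97/2) = 97 = mu; primal 97/2 + 97/2 = 97 >= 97; dual mu = 97 >= 0; complementary slackness 97*(97 - 97) = 0. All KKT conditions hold.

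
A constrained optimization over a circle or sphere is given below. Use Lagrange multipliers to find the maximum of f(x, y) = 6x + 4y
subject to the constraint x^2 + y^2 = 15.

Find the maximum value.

Set up Lagrange conditions: grad f = lambda * grad g
  6 = 2*lambda*x
  4 = 2*lambda*y
From these: x/y = 6/4, so x = 6t, y = 4t for some t.
Substitute into constraint: (6t)^2 + (4t)^2 = 15
  t^2 * 52 = 15
  t = sqrt(15/52)
Maximum = 6*x + 4*y = (6^2 + 4^2)*t = 52 * sqrt(15/52) = sqrt(780)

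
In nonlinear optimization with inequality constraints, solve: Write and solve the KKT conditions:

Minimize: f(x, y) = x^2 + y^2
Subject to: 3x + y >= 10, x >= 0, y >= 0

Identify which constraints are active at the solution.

KKT conditions for min x^2 + y^2 s.t. 3x + 1y >= 10, x >= 0, y >= 0:
Stationarity: 2x = mu*3 + mu_x, 2y = mu*1 + mu_y, with mu, mu_x, mu_y >= 0
Complementary slackness: mu*(3x + y - 10) = 0, mu_x*x = 0, mu_y*y = 0
(0, 0) is infeasible (3*0 + 1*0 < 10), so if mu = 0 stationarity would force x = mu_x/2 >= 0, y = mu_y/2 >= 0 with mu_x*x = mu_y*y = 0, i.e. x = y = 0: contradiction. Hence mu > 0 and 3x + y = 10 is active.
Try x > 0, y > 0 (so mu_x = mu_y = 0): x = 3*mu/2, y = 1*mu/2
Substitute: 3*(3*mu/2) + 1*(1*mu/2) = 10
  mu*10/2 = 10 => mu = 2
x* = 3 > 0, y* = 1 > 0, consistent with mu_x = mu_y = 0.
f is convex and the constraints are linear, so this KKT point is the global minimum.
f* = 10
Active constraints: 3x + y >= 10 (holds with equality, mu = 2 > 0); x >= 0 and y >= 0 are inactive (mu_x = mu_y = 0).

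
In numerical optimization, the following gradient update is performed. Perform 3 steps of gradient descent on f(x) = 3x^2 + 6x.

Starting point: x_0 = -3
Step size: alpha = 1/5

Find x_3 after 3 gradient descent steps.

f(x) = 3x^2 + 6x, f'(x) = 6x + (6)
Step 1: f'(-3) = -12, x_1 = -3 - 1/5 * -12 = -3/5
Step 2: f'(-3/5) = 12/5, x_2 = -3/5 - 1/5 * 12/5 = -27/25
Step 3: f'(-27/25) = -12/25, x_3 = -27/25 - 1/5 * -12/25 = -123/125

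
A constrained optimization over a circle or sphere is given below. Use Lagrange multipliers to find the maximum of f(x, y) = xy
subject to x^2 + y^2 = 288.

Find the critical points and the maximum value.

Lagrange conditions: y = 2*lambda*x and x = 2*lambda*y
If x = 0 then y = 0, violating the constraint, so x, y != 0.
Dividing: y/x = x/y => x^2 = y^2 => y = x or y = -x
Constraint: 2x^2 = 288 => x^2 = 144 => x = +/-12
Critical points: (12, 12), (-12, -12), (12, -12), (-12, 12)
  y = x:  xy = x^2 = 144  at (12, 12) and (-12, -12)
  y = -x: xy = -x^2 = -144 at (12, -12) and (-12, 12)
Maximum xy = 144 at (12, 12) and (-12, -12)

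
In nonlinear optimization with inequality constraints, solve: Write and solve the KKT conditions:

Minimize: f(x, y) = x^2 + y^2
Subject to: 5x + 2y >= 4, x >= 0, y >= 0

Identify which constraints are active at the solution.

KKT conditions for min x^2 + y^2 s.t. 5x + 2y >= 4, x >= 0, y >= 0:
Stationarity: 2x = mu*5 + mu_x, 2y = mu*2 + mu_y, with mu, mu_x, mu_y >= 0
Complementary slackness: mu*(5x + 2y - 4) = 0, mu_x*x = 0, mu_y*y = 0
(0, 0) is infeasible (5*0 + 2*0 < 4), so if mu = 0 stationarity would force x = mu_x/2 >= 0, y = mu_y/2 >= 0 with mu_x*x = mu_y*y = 0, i.e. x = y = 0: contradiction. Hence mu > 0 and 5x + 2y = 4 is active.
Try x > 0, y > 0 (so mu_x = mu_y = 0): x = 5*mu/2, y = 2*mu/2
Substitute: 5*(5*mu/2) + 2*(2*mu/2) = 4
  mu*29/2 = 4 => mu = 8/29
x* = 20/29 > 0, y* = 8/29 > 0, consistent with mu_x = mu_y = 0.
f is convex and the constraints are linear, so this KKT point is the global minimum.
f* = 16/29
Active constraints: 5x + 2y >= 4 (holds with equality, mu = 8/29 > 0); x >= 0 and y >= 0 are inactive (mu_x = mu_y = 0).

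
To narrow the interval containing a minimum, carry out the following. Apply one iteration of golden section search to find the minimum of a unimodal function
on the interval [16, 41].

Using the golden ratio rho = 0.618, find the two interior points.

Golden section search on [16, 41].
Golden ratio rho = 0.618 (approx).
Interior points:
  x_1 = 16 + (1-0.618)*25 = 25.5500
  x_2 = 16 + 0.618*25 = 31.4500
Compare f(x_1) and f(x_2) to determine which subinterval to keep.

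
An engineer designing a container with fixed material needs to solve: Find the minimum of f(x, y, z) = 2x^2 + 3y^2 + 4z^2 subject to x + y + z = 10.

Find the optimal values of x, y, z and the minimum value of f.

Using Lagrange multipliers on f = 2x^2 + 3y^2 + 4z^2 with constraint x + y + z = 10:
Conditions: 2*2*x = lambda, 2*3*y = lambda, 2*4*z = lambda
So x = lambda/4, y = lambda/6, z = lambda/8
Substituting into constraint: lambda * (13/24) = 10
lambda = 240/13
x = 60/13, y = 40/13, z = 30/13
Minimum value = 1200/13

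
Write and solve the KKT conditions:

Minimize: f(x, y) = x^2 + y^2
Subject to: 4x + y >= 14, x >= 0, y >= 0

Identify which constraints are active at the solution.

KKT conditions for min x^2 + y^2 s.t. 4x + 1y >= 14, x >= 0, y >= 0:
Stationarity: 2x = mu*4 + mu_x, 2y = mu*1 + mu_y, with mu, mu_x, mu_y >= 0
Complementary slackness: mu*(4x + y - 14) = 0, mu_x*x = 0, mu_y*y = 0
(0, 0) is infeasible (4*0 + 1*0 < 14), so if mu = 0 stationarity would force x = mu_x/2 >= 0, y = mu_y/2 >= 0 with mu_x*x = mu_y*y = 0, i.e. x = y = 0: contradiction. Hence mu > 0 and 4x + y = 14 is active.
Try x > 0, y > 0 (so mu_x = mu_y = 0): x = 4*mu/2, y = 1*mu/2
Substitute: 4*(4*mu/2) + 1*(1*mu/2) = 14
  mu*17/2 = 14 => mu = 28/17
x* = 56/17 > 0, y* = 14/17 > 0, consistent with mu_x = mu_y = 0.
f is convex and the constraints are linear, so this KKT point is the global minimum.
f* = 196/17
Active constraints: 4x + y >= 14 (holds with equality, mu = 28/17 > 0); x >= 0 and y >= 0 are inactive (mu_x = mu_y = 0).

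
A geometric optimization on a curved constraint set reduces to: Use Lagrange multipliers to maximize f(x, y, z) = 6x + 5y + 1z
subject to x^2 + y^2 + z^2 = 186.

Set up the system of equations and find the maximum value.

Lagrange conditions: 6 = 2*lambda*x, 5 = 2*lambda*y, 1 = 2*lambda*z
So x:6 = y:5 = z:1, i.e. x = 6t, y = 5t, z = 1t
Constraint: t^2*(6^2 + 5^2 + 1^2) = 186
  t^2 * 62 = 186  =>  t = sqrt(3)
Maximum = 6*6t + 5*5t + 1*1t = 62*sqrt(3) = sqrt(11532)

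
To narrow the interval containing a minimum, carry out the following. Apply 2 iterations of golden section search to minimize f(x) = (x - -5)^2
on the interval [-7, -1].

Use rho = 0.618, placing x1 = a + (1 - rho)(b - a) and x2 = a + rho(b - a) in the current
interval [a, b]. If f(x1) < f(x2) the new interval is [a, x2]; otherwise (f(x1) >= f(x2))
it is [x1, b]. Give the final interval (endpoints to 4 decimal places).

Golden section search for min of f(x) = (x - -5)^2 on [-7, -1].
Each step: x1 = a + (1 - rho)(b - a), x2 = a + rho(b - a); if f(x1) < f(x2) keep [a, x2], otherwise keep [x1, b].
Step 1: [-7.0000, -1.0000], x1=-4.7080 (f=0.0853), x2=-3.2920 (f=2.9173); f(x1) < f(x2) => keep [-7.0000, -3.2920]
Step 2: [-7.0000, -3.2920], x1=-5.5835 (f=0.3405), x2=-4.7085 (f=0.0850); f(x1) > f(x2) => keep [-5.5835, -3.2920]
Final interval: [-5.5835, -3.2920]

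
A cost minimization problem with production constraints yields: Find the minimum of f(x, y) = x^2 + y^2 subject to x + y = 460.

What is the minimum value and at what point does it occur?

Substitute y = 460 - x into f(x,y) = x^2 + y^2:
g(x) = x^2 + (460 - x)^2 = 2x^2 - 920x + 211600
g'(x) = 4x - 920 = 0  =>  x = 230
y = 460 - 230 = 230
Minimum value = 230^2 + 230^2 = 105800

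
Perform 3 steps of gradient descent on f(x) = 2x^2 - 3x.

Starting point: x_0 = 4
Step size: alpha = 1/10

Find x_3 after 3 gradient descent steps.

f(x) = 2x^2 - 3x, f'(x) = 4x + (-3)
Step 1: f'(4) = 13, x_1 = 4 - 1/10 * 13 = 27/10
Step 2: f'(27/10) = 39/5, x_2 = 27/10 - 1/10 * 39/5 = 48/25
Step 3: f'(48/25) = 117/25, x_3 = 48/25 - 1/10 * 117/25 = 363/250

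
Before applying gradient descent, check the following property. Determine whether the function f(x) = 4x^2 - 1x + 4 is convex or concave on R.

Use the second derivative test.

f(x) = 4x^2 - 1x + 4
f'(x) = 8x - 1
f''(x) = 8
Since f''(x) = 8 > 0 for all x, f is convex on R.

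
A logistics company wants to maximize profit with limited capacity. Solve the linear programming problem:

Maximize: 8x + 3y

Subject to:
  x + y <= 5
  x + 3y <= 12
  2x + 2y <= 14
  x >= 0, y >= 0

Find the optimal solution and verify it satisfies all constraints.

Feasible vertices: (0, 0), (0, 4), (3/2, 7/2), (5, 0)
Objective 8x + 3y at each vertex:
  (0, 0): 0
  (0, 4): 12
  (3/2, 7/2): 45/2
  (5, 0): 40
Maximum is 40 at (5, 0).
Verify constraints at (x, y) = (5, 0):
  1*5 + 1*0 = 5 <= 5 (active)
  1*5 + 3*0 = 5 <= 12
  2*5 + 2*0 = 10 <= 14
  x = 5 >= 0, y = 0 >= 0. All constraints satisfied.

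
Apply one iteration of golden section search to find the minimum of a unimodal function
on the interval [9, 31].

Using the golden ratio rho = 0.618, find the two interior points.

Golden section search on [9, 31].
Golden ratio rho = 0.618 (approx).
Interior points:
  x_1 = 9 + (1-0.618)*22 = 17.4040
  x_2 = 9 + 0.618*22 = 22.5960
Compare f(x_1) and f(x_2) to determine which subinterval to keep.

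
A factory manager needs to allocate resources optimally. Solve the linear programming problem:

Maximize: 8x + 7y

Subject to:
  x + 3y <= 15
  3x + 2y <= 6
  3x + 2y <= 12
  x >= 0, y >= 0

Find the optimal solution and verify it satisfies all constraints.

Feasible vertices: (0, 0), (0, 3), (2, 0)
Objective 8x + 7y at each vertex:
  (0, 0): 0
  (0, 3): 21
  (2, 0): 16
Maximum is 21 at (0, 3).
Verify constraints at (x, y) = (0, 3):
  1*0 + 3*3 = 9 <= 15
  3*0 + 2*3 = 6 <= 6 (active)
  3*0 + 2*3 = 6 <= 12
  x = 0 >= 0, y = 3 >= 0. All constraints satisfied.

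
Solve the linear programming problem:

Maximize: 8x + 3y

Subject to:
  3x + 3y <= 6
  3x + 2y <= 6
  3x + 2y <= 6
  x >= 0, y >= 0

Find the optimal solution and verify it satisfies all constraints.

Feasible vertices: (0, 0), (0, 2), (2, 0)
Objective 8x + 3y at each vertex:
  (0, 0): 0
  (0, 2): 6
  (2, 0): 16
Maximum is 16 at (2, 0).
Verify constraints at (x, y) = (2, 0):
  3*2 + 3*0 = 6 <= 6 (active)
  3*2 + 2*0 = 6 <= 6 (active)
  3*2 + 2*0 = 6 <= 6 (active)
  x = 2 >= 0, y = 0 >= 0. All constraints satisfied.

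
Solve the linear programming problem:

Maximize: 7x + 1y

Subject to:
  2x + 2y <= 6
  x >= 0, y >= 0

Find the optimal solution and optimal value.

The feasible region has vertices at [(0, 0), (3, 0), (0, 3)].
Checking objective 7x + 1y at each vertex:
  (0, 0): 7*0 + 1*0 = 0
  (3, 0): 7*3 + 1*0 = 21
  (0, 3): 7*0 + 1*3 = 3
Maximum is 21 at (3, 0).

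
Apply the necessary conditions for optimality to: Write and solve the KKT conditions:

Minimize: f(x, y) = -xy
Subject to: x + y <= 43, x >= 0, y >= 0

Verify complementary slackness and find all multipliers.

Problem: min -xy s.t. x + y <= 43 (multiplier lambda), x >= 0 (mu_x), y >= 0 (mu_y)
KKT stationarity: -y + lambda - mu_x = 0, -x + lambda - mu_y = 0, with lambda, mu_x, mu_y >= 0
Complementary slackness: lambda*(x + y - 43) = 0, mu_x*x = 0, mu_y*y = 0
If lambda = 0: y = -mu_x <= 0 and x = -mu_y <= 0 force x = y = 0 with f = 0; but x = y = 43/2 is feasible with f = -1849/4 < 0, so this is not the minimum. Hence lambda > 0 and x + y = 43.
Try x > 0, y > 0 (so mu_x = mu_y = 0): y = lambda, x = lambda => x = y = lambda
x + y = 43 => 2*lambda = 43 => lambda = 43/2
x* = y* = 43/2 > 0, consistent with mu_x = mu_y = 0.
(Any feasible point with x = 0 or y = 0 has f = 0 > -1849/4, so the minimum is not on those boundaries.)
min(-xy) = -1849/4 (i.e. max xy = 1849/4)
Multipliers: lambda = 43/2, mu_x = 0, mu_y = 0
Complementary slackness: lambda*(x + y - 43) = 43/2*(43/2 + 43/2 - 43) = 0, mu_x*x = 0*43/2 = 0, mu_y*y = 0*43/2 = 0. Satisfied.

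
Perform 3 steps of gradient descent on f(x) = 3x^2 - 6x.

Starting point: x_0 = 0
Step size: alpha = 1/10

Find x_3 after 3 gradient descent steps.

f(x) = 3x^2 - 6x, f'(x) = 6x + (-6)
Step 1: f'(0) = -6, x_1 = 0 - 1/10 * -6 = 3/5
Step 2: f'(3/5) = -12/5, x_2 = 3/5 - 1/10 * -12/5 = 21/25
Step 3: f'(21/25) = -24/25, x_3 = 21/25 - 1/10 * -24/25 = 117/125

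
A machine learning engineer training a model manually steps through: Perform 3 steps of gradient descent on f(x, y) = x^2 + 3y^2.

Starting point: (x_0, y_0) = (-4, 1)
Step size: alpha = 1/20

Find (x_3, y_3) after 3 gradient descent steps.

f(x,y) = x^2 + 3y^2
grad_x = 2x + 0y, grad_y = 6y + 0x
Step 1: grad = (-8, 6), (-18/5, 7/10)
Step 2: grad = (-36/5, 21/5), (-81/25, 49/100)
Step 3: grad = (-162/25, 147/50), (-729/250, 343/1000)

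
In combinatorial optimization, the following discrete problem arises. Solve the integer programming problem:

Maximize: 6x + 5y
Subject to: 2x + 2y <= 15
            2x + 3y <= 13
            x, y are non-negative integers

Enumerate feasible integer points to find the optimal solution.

Constraint 1: 2x + 2y <= 15
Constraint 2: 2x + 3y <= 13
Feasible x range (need y >= 0): 0 <= x <= min(15/2, 13/2) => x in {0, ..., 6}.
Enumerate feasible integer points row by row (the coefficient of y is 5 > 0, so for each x the largest feasible y gives the best value):
  x = 0: y <= min((15 - 2*0)/2, (13 - 2*0)/3) => y in {0, ..., 4}; best 6*0 + 5*4 = 20
  x = 1: y <= min((15 - 2*1)/2, (13 - 2*1)/3) => y in {0, ..., 3}; best 6*1 + 5*3 = 21
  x = 2: y <= min((15 - 2*2)/2, (13 - 2*2)/3) => y in {0, ..., 3}; best 6*2 + 5*3 = 27
  x = 3: y <= min((15 - 2*3)/2, (13 - 2*3)/3) => y in {0, ..., 2}; best 6*3 + 5*2 = 28
  x = 4: y <= min((15 - 2*4)/2, (13 - 2*4)/3) => y in {0, ..., 1}; best 6*4 + 5*1 = 29
  x = 5: y <= min((15 - 2*5)/2, (13 - 2*5)/3) => y in {0, ..., 1}; best 6*5 + 5*1 = 35
  x = 6: y <= min((15 - 2*6)/2, (13 - 2*6)/3) => y in {0}; best 6*6 + 5*0 = 36
The maximum 6x + 5y = 36 is achieved at x = 6, y = 0.
Check: 2*6 + 2*0 = 12 <= 15 and 2*6 + 3*0 = 12 <= 13.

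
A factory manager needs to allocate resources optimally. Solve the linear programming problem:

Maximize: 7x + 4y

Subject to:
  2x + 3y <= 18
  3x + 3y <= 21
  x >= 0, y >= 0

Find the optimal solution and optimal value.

Feasible vertices: (0, 0), (0, 6), (3, 4), (7, 0)
Objective 7x + 4y at each:
  (0, 0): 0
  (0, 6): 24
  (3, 4): 37
  (7, 0): 49
Maximum is 49 at (7, 0).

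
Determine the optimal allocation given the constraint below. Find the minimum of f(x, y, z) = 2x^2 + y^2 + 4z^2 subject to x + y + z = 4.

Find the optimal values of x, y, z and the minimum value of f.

Using Lagrange multipliers on f = 2x^2 + y^2 + 4z^2 with constraint x + y + z = 4:
Conditions: 2*2*x = lambda, 2*1*y = lambda, 2*4*z = lambda
So x = lambda/4, y = lambda/2, z = lambda/8
Substituting into constraint: lambda * (7/8) = 4
lambda = 32/7
x = 8/7, y = 16/7, z = 4/7
Minimum value = 64/7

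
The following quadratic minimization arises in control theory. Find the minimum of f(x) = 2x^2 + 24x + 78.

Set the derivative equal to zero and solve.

f(x) = 2x^2 + 24x + 78
f'(x) = 4x + (24) = 0
x = -24/4 = -6
f(-6) = 6
Since f''(x) = 4 > 0, this is a minimum.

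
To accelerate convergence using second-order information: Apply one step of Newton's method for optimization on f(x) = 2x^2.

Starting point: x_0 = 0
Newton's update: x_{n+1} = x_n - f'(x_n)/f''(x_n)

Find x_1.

f(x) = 2x^2
f'(x) = 4x + (0), f''(x) = 4
Newton step: x_1 = x_0 - f'(x_0)/f''(x_0)
f'(0) = 0
x_1 = 0 - 0/4 = 0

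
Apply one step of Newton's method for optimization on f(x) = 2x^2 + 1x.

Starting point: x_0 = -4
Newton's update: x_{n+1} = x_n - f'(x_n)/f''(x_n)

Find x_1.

f(x) = 2x^2 + 1x
f'(x) = 4x + (1), f''(x) = 4
Newton step: x_1 = x_0 - f'(x_0)/f''(x_0)
f'(-4) = -15
x_1 = -4 - -15/4 = -1/4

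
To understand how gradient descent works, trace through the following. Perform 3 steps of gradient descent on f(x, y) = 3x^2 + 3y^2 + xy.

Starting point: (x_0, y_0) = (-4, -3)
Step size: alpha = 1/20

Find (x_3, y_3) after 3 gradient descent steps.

f(x,y) = 3x^2 + 3y^2 + xy
grad_x = 6x + 1y, grad_y = 6y + 1x
Step 1: grad = (-27, -22), (-53/20, -19/10)
Step 2: grad = (-89/5, -281/20), (-44/25, -479/400)
Step 3: grad = (-4703/400, -1789/200), (-9377/8000, -3001/4000)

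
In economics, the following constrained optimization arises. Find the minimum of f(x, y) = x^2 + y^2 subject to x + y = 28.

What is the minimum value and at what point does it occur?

Substitute y = 28 - x into f(x,y) = x^2 + y^2:
g(x) = x^2 + (28 - x)^2 = 2x^2 - 56x + 784
g'(x) = 4x - 56 = 0  =>  x = 14
y = 28 - 14 = 14
Minimum value = 14^2 + 14^2 = 392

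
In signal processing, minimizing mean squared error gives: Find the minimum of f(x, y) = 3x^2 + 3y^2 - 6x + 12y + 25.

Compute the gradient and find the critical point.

f(x,y) = 3x^2 + 3y^2 - 6x + 12y + 25
df/dx = 6x + (-6) = 0  =>  x = 1
df/dy = 6y + (12) = 0  =>  y = -2
f(1, -2) = 3*(1)^2 + 3*(-2)^2 + -6*(1) + 12*(-2) + 25 = 10
Hessian is diagonal with entries 6, 6 > 0, so this is a minimum.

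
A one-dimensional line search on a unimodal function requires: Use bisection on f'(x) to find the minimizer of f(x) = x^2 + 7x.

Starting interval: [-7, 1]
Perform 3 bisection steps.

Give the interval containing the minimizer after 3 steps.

Finding critical point of f(x) = x^2 + 7x using bisection on f'(x) = 2x + 7.
f'(x) = 0 when x = -7/2.
Starting interval: [-7, 1]
Step 1: mid = -3, f'(mid) = 1, new interval = [-7, -3]
Step 2: mid = -5, f'(mid) = -3, new interval = [-5, -3]
Step 3: mid = -4, f'(mid) = -1, new interval = [-4, -3]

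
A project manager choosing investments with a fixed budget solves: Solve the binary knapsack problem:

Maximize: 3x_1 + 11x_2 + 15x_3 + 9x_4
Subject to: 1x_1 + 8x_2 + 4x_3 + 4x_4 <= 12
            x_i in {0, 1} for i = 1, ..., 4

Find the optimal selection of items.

Items: item 1 (v=3, w=1), item 2 (v=11, w=8), item 3 (v=15, w=4), item 4 (v=9, w=4)
Capacity: 12
Checking all 16 subsets (w = total weight, v = total value):
  {}: w = 0, v = 0
  {1}: w = 1, v = 3
  {2}: w = 8, v = 11
  {3}: w = 4, v = 15
  {4}: w = 4, v = 9
  {1, 2}: w = 9, v = 14
  {1, 3}: w = 5, v = 18
  {1, 4}: w = 5, v = 12
  {2, 3}: w = 12, v = 26
  {2, 4}: w = 12, v = 20
  {3, 4}: w = 8, v = 24
  {1, 2, 3}: w = 13 > 12, infeasible
  {1, 2, 4}: w = 13 > 12, infeasible
  {1, 3, 4}: w = 9, v = 27
  {2, 3, 4}: w = 16 > 12, infeasible
  {1, 2, 3, 4}: w = 17 > 12, infeasible
Best feasible subset: items [1, 3, 4]
Total weight: 9 <= 12, total value: 27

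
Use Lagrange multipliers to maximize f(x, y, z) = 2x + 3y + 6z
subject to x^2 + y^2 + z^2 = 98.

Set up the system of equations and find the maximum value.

Lagrange conditions: 2 = 2*lambda*x, 3 = 2*lambda*y, 6 = 2*lambda*z
So x:2 = y:3 = z:6, i.e. x = 2t, y = 3t, z = 6t
Constraint: t^2*(2^2 + 3^2 + 6^2) = 98
  t^2 * 49 = 98  =>  t = sqrt(2)
Maximum = 2*2t + 3*3t + 6*6t = 49*sqrt(2) = sqrt(4802)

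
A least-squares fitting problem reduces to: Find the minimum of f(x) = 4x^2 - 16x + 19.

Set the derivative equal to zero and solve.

f(x) = 4x^2 - 16x + 19
f'(x) = 8x + (-16) = 0
x = 16/8 = 2
f(2) = 3
Since f''(x) = 8 > 0, this is a minimum.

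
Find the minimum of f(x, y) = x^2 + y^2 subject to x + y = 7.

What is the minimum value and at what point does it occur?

Substitute y = 7 - x into f(x,y) = x^2 + y^2:
g(x) = x^2 + (7 - x)^2 = 2x^2 - 14x + 49
g'(x) = 4x - 14 = 0  =>  x = 7/2
y = 7 - 7/2 = 7/2
Minimum value = (7/2)^2 + (7/2)^2 = 49/2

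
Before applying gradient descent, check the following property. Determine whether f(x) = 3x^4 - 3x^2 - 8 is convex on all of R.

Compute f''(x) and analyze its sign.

f(x) = 3x^4 - 3x^2 - 8
f'(x) = 12x^3 + -6x
f''(x) = 36x^2 + -6
f''(0) = -6 < 0, so not convex near x = 0
Therefore, f is not globally convex on R.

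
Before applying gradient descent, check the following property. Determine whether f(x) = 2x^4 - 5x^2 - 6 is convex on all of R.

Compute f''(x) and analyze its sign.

f(x) = 2x^4 - 5x^2 - 6
f'(x) = 8x^3 + -10x
f''(x) = 24x^2 + -10
f''(0) = -10 < 0, so not convex near x = 0
Therefore, f is not globally convex on R.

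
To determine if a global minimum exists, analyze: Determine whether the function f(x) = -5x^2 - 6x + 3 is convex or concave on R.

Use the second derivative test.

f(x) = -5x^2 - 6x + 3
f'(x) = -10x - 6
f''(x) = -10
Since f''(x) = -10 < 0 for all x, f is concave on R.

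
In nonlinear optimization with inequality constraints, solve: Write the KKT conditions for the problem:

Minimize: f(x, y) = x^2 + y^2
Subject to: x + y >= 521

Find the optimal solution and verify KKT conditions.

KKT conditions for min x^2 + y^2 s.t. x + y >= 521:
Stationarity: 2x = mu, 2y = mu
So x = y = mu/2.
Complementary slackness: mu*(x + y - 521) = 0
Primal feasibility: x + y >= 521; dual feasibility: mu >= 0
If mu = 0 then x = y = 0, but 0 + 0 < 521 is infeasible, so the constraint is active.
Constraint active: x + y = 2*(mu/2) = 521 => mu = 521
x = y = 521/2, f = 271441/2
Verify: stationarity 2*(521/2) = 521 = mu; primal 521/2 + 521/2 = 521 >= 521; dual mu = 521 >= 0; complementary slackness 521*(521 - 521) = 0. All KKT conditions hold.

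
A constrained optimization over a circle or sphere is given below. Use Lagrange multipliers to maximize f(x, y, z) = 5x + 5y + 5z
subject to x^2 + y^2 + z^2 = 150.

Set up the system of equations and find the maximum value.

Lagrange conditions: 5 = 2*lambda*x, 5 = 2*lambda*y, 5 = 2*lambda*z
So x:5 = y:5 = z:5, i.e. x = 5t, y = 5t, z = 5t
Constraint: t^2*(5^2 + 5^2 + 5^2) = 150
  t^2 * 75 = 150  =>  t = sqrt(2)
Maximum = 5*5t + 5*5t + 5*5t = 75*sqrt(2) = sqrt(11250)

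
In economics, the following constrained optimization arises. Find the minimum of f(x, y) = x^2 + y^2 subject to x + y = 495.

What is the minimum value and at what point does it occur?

Substitute y = 495 - x into f(x,y) = x^2 + y^2:
g(x) = x^2 + (495 - x)^2 = 2x^2 - 990x + 245025
g'(x) = 4x - 990 = 0  =>  x = 495/2
y = 495 - 495/2 = 495/2
Minimum value = (495/2)^2 + (495/2)^2 = 245025/2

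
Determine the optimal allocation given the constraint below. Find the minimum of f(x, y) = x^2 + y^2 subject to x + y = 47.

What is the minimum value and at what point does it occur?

Substitute y = 47 - x into f(x,y) = x^2 + y^2:
g(x) = x^2 + (47 - x)^2 = 2x^2 - 94x + 2209
g'(x) = 4x - 94 = 0  =>  x = 47/2
y = 47 - 47/2 = 47/2
Minimum value = (47/2)^2 + (47/2)^2 = 2209/2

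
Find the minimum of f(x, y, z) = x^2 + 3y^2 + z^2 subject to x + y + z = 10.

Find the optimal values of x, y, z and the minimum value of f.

Using Lagrange multipliers on f = x^2 + 3y^2 + z^2 with constraint x + y + z = 10:
Conditions: 2*1*x = lambda, 2*3*y = lambda, 2*1*z = lambda
So x = lambda/2, y = lambda/6, z = lambda/2
Substituting into constraint: lambda * (7/6) = 10
lambda = 60/7
x = 30/7, y = 10/7, z = 30/7
Minimum value = 300/7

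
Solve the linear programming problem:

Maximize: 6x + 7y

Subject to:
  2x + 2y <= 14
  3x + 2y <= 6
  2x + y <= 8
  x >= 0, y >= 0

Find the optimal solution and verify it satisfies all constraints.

Feasible vertices: (0, 0), (0, 3), (2, 0)
Objective 6x + 7y at each vertex:
  (0, 0): 0
  (0, 3): 21
  (2, 0): 12
Maximum is 21 at (0, 3).
Verify constraints at (x, y) = (0, 3):
  2*0 + 2*3 = 6 <= 14
  3*0 + 2*3 = 6 <= 6 (active)
  2*0 + 1*3 = 3 <= 8
  x = 0 >= 0, y = 3 >= 0. All constraints satisfied.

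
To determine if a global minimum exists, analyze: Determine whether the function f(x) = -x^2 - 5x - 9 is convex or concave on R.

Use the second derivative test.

f(x) = -x^2 - 5x - 9
f'(x) = -2x - 5
f''(x) = -2
Since f''(x) = -2 < 0 for all x, f is concave on R.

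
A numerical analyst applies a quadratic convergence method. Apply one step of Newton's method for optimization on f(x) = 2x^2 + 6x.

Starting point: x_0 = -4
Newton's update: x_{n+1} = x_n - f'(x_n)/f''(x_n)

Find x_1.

f(x) = 2x^2 + 6x
f'(x) = 4x + (6), f''(x) = 4
Newton step: x_1 = x_0 - f'(x_0)/f''(x_0)
f'(-4) = -10
x_1 = -4 - -10/4 = -3/2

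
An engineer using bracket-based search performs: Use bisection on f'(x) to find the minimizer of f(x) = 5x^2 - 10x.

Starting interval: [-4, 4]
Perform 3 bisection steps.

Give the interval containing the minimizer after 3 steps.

Finding critical point of f(x) = 5x^2 - 10x using bisection on f'(x) = 10x + -10.
f'(x) = 0 when x = 1.
Starting interval: [-4, 4]
Step 1: mid = 0, f'(mid) = -10, new interval = [0, 4]
Step 2: mid = 2, f'(mid) = 10, new interval = [0, 2]
Step 3: mid = 1, f'(mid) = 0, new interval = [1, 1]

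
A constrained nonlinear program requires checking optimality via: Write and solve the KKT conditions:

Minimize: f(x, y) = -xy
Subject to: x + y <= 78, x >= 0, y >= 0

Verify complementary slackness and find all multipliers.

Problem: min -xy s.t. x + y <= 78 (multiplier lambda), x >= 0 (mu_x), y >= 0 (mu_y)
KKT stationarity: -y + lambda - mu_x = 0, -x + lambda - mu_y = 0, with lambda, mu_x, mu_y >= 0
Complementary slackness: lambda*(x + y - 78) = 0, mu_x*x = 0, mu_y*y = 0
If lambda = 0: y = -mu_x <= 0 and x = -mu_y <= 0 force x = y = 0 with f = 0; but x = y = 39 is feasible with f = -1521 < 0, so this is not the minimum. Hence lambda > 0 and x + y = 78.
Try x > 0, y > 0 (so mu_x = mu_y = 0): y = lambda, x = lambda => x = y = lambda
x + y = 78 => 2*lambda = 78 => lambda = 39
x* = y* = 39 > 0, consistent with mu_x = mu_y = 0.
(Any feasible point with x = 0 or y = 0 has f = 0 > -1521, so the minimum is not on those boundaries.)
min(-xy) = -1521 (i.e. max xy = 1521)
Multipliers: lambda = 39, mu_x = 0, mu_y = 0
Complementary slackness: lambda*(x + y - 78) = 39*(39 + 39 - 78) = 0, mu_x*x = 0*39 = 0, mu_y*y = 0*39 = 0. Satisfied.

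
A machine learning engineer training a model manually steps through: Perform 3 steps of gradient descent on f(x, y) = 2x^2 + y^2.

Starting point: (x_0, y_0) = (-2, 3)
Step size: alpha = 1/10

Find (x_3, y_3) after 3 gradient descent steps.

f(x,y) = 2x^2 + y^2
grad_x = 4x + 0y, grad_y = 2y + 0x
Step 1: grad = (-8, 6), (-6/5, 12/5)
Step 2: grad = (-24/5, 24/5), (-18/25, 48/25)
Step 3: grad = (-72/25, 96/25), (-54/125, 192/125)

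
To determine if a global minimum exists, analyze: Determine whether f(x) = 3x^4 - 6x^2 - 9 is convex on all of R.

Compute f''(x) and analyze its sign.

f(x) = 3x^4 - 6x^2 - 9
f'(x) = 12x^3 + -12x
f''(x) = 36x^2 + -12
f''(0) = -12 < 0, so not convex near x = 0
Therefore, f is not globally convex on R.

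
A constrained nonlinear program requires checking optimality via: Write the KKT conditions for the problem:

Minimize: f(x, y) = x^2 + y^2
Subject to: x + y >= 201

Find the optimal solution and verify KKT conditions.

KKT conditions for min x^2 + y^2 s.t. x + y >= 201:
Stationarity: 2x = mu, 2y = mu
So x = y = mu/2.
Complementary slackness: mu*(x + y - 201) = 0
Primal feasibility: x + y >= 201; dual feasibility: mu >= 0
If mu = 0 then x = y = 0, but 0 + 0 < 201 is infeasible, so the constraint is active.
Constraint active: x + y = 2*(mu/2) = 201 => mu = 201
x = y = 201/2, f = 40401/2
Verify: stationarity 2*(201/2) = 201 = mu; primal 201/2 + 201/2 = 201 >= 201; dual mu = 201 >= 0; complementary slackness 201*(201 - 201) = 0. All KKT conditions hold.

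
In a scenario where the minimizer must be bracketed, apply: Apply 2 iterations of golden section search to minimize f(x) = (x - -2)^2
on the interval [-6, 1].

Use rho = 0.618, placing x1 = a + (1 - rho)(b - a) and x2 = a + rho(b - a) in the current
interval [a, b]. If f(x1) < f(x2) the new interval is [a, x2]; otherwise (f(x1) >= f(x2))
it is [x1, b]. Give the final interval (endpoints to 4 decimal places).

Golden section search for min of f(x) = (x - -2)^2 on [-6, 1].
Each step: x1 = a + (1 - rho)(b - a), x2 = a + rho(b - a); if f(x1) < f(x2) keep [a, x2], otherwise keep [x1, b].
Step 1: [-6.0000, 1.0000], x1=-3.3260 (f=1.7583), x2=-1.6740 (f=0.1063); f(x1) > f(x2) => keep [-3.3260, 1.0000]
Step 2: [-3.3260, 1.0000], x1=-1.6735 (f=0.1066), x2=-0.6525 (f=1.8157); f(x1) < f(x2) => keep [-3.3260, -0.6525]
Final interval: [-3.3260, -0.6525]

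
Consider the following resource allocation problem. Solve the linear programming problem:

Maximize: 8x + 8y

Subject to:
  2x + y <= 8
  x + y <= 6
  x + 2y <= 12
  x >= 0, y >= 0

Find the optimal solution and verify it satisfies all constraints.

Feasible vertices: (0, 0), (0, 6), (2, 4), (4, 0)
Objective 8x + 8y at each vertex:
  (0, 0): 0
  (0, 6): 48
  (2, 4): 48
  (4, 0): 32
Maximum is 48 at (0, 6).
Verify constraints at (x, y) = (0, 6):
  2*0 + 1*6 = 6 <= 8
  1*0 + 1*6 = 6 <= 6 (active)
  1*0 + 2*6 = 12 <= 12 (active)
  x = 0 >= 0, y = 6 >= 0. All constraints satisfied.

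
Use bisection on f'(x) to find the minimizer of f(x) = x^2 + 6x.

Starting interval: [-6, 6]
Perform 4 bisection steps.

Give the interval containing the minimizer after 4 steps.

Finding critical point of f(x) = x^2 + 6x using bisection on f'(x) = 2x + 6.
f'(x) = 0 when x = -3.
Starting interval: [-6, 6]
Step 1: mid = 0, f'(mid) = 6, new interval = [-6, 0]
Step 2: mid = -3, f'(mid) = 0, new interval = [-3, -3]
Step 3: mid = -3, f'(mid) = 0, new interval = [-3, -3]
Step 4: mid = -3, f'(mid) = 0, new interval = [-3, -3]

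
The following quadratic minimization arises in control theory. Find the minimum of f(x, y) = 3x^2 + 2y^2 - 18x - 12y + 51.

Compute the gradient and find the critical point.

f(x,y) = 3x^2 + 2y^2 - 18x - 12y + 51
df/dx = 6x + (-18) = 0  =>  x = 3
df/dy = 4y + (-12) = 0  =>  y = 3
f(3, 3) = 3*(3)^2 + 2*(3)^2 + -18*(3) + -12*(3) + 51 = 6
Hessian is diagonal with entries 6, 4 > 0, so this is a minimum.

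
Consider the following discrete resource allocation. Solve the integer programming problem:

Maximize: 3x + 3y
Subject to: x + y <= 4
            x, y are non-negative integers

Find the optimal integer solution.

Objective: 3x + 3y, constraint: x + y <= 4
Coefficient of x is 3 >= coefficient of y is 3, so allocate the entire budget to x.
Optimal: x = 4, y = 0, value = 12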